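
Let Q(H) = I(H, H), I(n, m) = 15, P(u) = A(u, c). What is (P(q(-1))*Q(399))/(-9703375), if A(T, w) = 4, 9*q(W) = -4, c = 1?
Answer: -12/1940675 ≈ -6.1834e-6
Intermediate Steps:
q(W) = -4/9 (q(W) = (⅑)*(-4) = -4/9)
P(u) = 4
Q(H) = 15
(P(q(-1))*Q(399))/(-9703375) = (4*15)/(-9703375) = 60*(-1/9703375) = -12/1940675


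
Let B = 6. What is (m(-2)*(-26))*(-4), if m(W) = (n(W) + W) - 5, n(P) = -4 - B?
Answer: -1768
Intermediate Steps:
n(P) = -10 (n(P) = -4 - 1*6 = -4 - 6 = -10)
m(W) = -15 + W (m(W) = (-10 + W) - 5 = -15 + W)
(m(-2)*(-26))*(-4) = ((-15 - 2)*(-26))*(-4) = -17*(-26)*(-4) = 442*(-4) = -1768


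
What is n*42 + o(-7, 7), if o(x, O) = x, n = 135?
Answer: 5663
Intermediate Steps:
n*42 + o(-7, 7) = 135*42 - 7 = 5670 - 7 = 5663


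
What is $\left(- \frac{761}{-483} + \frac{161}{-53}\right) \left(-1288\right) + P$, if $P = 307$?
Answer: $\frac{348253}{159} \approx 2190.3$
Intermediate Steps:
$\left(- \frac{761}{-483} + \frac{161}{-53}\right) \left(-1288\right) + P = \left(- \frac{761}{-483} + \frac{161}{-53}\right) \left(-1288\right) + 307 = \left(\left(-761\right) \left(- \frac{1}{483}\right) + 161 \left(- \frac{1}{53}\right)\right) \left(-1288\right) + 307 = \left(\frac{761}{483} - \frac{161}{53}\right) \left(-1288\right) + 307 = \left(- \frac{37430}{25599}\right) \left(-1288\right) + 307 = \frac{299440}{159} + 307 = \frac{348253}{159}$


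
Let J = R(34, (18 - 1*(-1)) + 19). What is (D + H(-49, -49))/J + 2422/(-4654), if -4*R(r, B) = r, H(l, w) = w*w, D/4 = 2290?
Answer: -53825481/39559 ≈ -1360.6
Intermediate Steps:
D = 9160 (D = 4*2290 = 9160)
H(l, w) = w**2
R(r, B) = -r/4
J = -17/2 (J = -1/4*34 = -17/2 ≈ -8.5000)
(D + H(-49, -49))/J + 2422/(-4654) = (9160 + (-49)**2)/(-17/2) + 2422/(-4654) = (9160 + 2401)*(-2/17) + 2422*(-1/4654) = 11561*(-2/17) - 1211/2327 = -23122/17 - 1211/2327 = -53825481/39559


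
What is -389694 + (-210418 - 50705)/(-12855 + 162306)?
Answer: -19413473039/49817 ≈ -3.8970e+5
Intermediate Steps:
-389694 + (-210418 - 50705)/(-12855 + 162306) = -389694 - 261123/149451 = -389694 - 261123*1/149451 = -389694 - 87041/49817 = -19413473039/49817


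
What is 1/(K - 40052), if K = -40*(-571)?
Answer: -1/17212 ≈ -5.8099e-5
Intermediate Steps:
K = 22840
1/(K - 40052) = 1/(22840 - 40052) = 1/(-17212) = -1/17212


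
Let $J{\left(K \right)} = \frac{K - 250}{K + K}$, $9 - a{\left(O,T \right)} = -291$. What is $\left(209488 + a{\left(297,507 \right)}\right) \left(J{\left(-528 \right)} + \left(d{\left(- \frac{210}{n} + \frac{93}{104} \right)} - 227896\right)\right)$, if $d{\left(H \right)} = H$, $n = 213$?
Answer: $- \frac{5824943915602973}{121836} \approx -4.781 \cdot 10^{10}$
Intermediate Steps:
$a{\left(O,T \right)} = 300$ ($a{\left(O,T \right)} = 9 - -291 = 9 + 291 = 300$)
$J{\left(K \right)} = \frac{-250 + K}{2 K}$
$\left(209488 + a{\left(297,507 \right)}\right) \left(J{\left(-528 \right)} + \left(d{\left(- \frac{210}{n} + \frac{93}{104} \right)} - 227896\right)\right) = \left(209488 + 300\right) \left(\frac{-250 - 528}{2 \left(-528\right)} + \left(\left(- \frac{210}{213} + \frac{93}{104}\right) - 227896\right)\right) = 209788 \left(\frac{1}{2} \left(- \frac{1}{528}\right) \left(-778\right) + \left(\left(\left(-210\right) \frac{1}{213} + 93 \cdot \frac{1}{104}\right) - 227896\right)\right) = 209788 \left(\frac{389}{528} + \left(\left(- \frac{70}{71} + \frac{93}{104}\right) - 227896\right)\right) = 209788 \left(\frac{389}{528} - \frac{1682784741}{7384}\right) = 209788 \left(- \frac{111063433859}{487344}\right) = - \frac{5824943915602973}{121836}$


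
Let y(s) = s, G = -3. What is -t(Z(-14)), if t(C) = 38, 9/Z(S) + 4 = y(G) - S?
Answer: -38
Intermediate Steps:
Z(S) = 9/(-7 - S) (Z(S) = 9/(-4 + (-3 - S)) = 9/(-7 - S))
-t(Z(-14)) = -1*38 = -38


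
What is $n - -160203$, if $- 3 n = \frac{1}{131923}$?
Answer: $\frac{63403381106}{395769} \approx 1.602 \cdot 10^{5}$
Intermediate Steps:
$n = - \frac{1}{395769}$ ($n = - \frac{1}{3 \cdot 131923} = \left(- \frac{1}{3}\right) \frac{1}{131923} = - \frac{1}{395769} \approx -2.5267 \cdot 10^{-6}$)
$n - -160203 = - \frac{1}{395769} - -160203 = - \frac{1}{395769} + 160203 = \frac{63403381106}{395769}$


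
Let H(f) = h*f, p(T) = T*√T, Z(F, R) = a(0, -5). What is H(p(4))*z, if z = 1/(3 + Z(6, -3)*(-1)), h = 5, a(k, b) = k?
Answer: 40/3 ≈ 13.333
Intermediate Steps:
Z(F, R) = 0
p(T) = T^(3/2)
H(f) = 5*f
z = ⅓ (z = 1/(3 + 0*(-1)) = 1/(3 + 0) = 1/3 = ⅓ ≈ 0.33333)
H(p(4))*z = (5*4^(3/2))*(⅓) = (5*8)*(⅓) = 40*(⅓) = 40/3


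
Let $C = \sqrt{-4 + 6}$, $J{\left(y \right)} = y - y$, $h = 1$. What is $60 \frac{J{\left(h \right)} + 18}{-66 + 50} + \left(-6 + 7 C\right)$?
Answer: $- \frac{147}{2} + 7 \sqrt{2} \approx -63.601$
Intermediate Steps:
$J{\left(y \right)} = 0$
$C = \sqrt{2} \approx 1.4142$
$60 \frac{J{\left(h \right)} + 18}{-66 + 50} + \left(-6 + 7 C\right) = 60 \frac{0 + 18}{-66 + 50} - \left(6 - 7 \sqrt{2}\right) = 60 \frac{18}{-16} - \left(6 - 7 \sqrt{2}\right) = 60 \cdot 18 \left(- \frac{1}{16}\right) - \left(6 - 7 \sqrt{2}\right) = 60 \left(- \frac{9}{8}\right) - \left(6 - 7 \sqrt{2}\right) = - \frac{135}{2} - \left(6 - 7 \sqrt{2}\right) = - \frac{147}{2} + 7 \sqrt{2}$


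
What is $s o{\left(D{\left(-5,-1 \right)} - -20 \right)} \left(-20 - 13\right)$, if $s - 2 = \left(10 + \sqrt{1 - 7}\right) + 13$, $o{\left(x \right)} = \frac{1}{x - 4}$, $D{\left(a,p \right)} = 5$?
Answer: $- \frac{275}{7} - \frac{11 i \sqrt{6}}{7} \approx -39.286 - 3.8492 i$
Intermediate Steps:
$o{\left(x \right)} = \frac{1}{-4 + x}$
$s = 25 + i \sqrt{6}$ ($s = 2 + \left(\left(10 + \sqrt{1 - 7}\right) + 13\right) = 2 + \left(\left(10 + \sqrt{-6}\right) + 13\right) = 2 + \left(\left(10 + i \sqrt{6}\right) + 13\right) = 2 + \left(23 + i \sqrt{6}\right) = 25 + i \sqrt{6} \approx 25.0 + 2.4495 i$)
$s o{\left(D{\left(-5,-1 \right)} - -20 \right)} \left(-20 - 13\right) = \frac{25 + i \sqrt{6}}{-4 + \left(5 - -20\right)} \left(-20 - 13\right) = \frac{25 + i \sqrt{6}}{-4 + \left(5 + 20\right)} \left(-20 - 13\right) = \frac{25 + i \sqrt{6}}{-4 + 25} \left(-33\right) = \frac{25 + i \sqrt{6}}{21} \left(-33\right) = \left(25 + i \sqrt{6}\right) \frac{1}{21} \left(-33\right) = \left(\frac{25}{21} + \frac{i \sqrt{6}}{21}\right) \left(-33\right) = - \frac{275}{7} - \frac{11 i \sqrt{6}}{7}$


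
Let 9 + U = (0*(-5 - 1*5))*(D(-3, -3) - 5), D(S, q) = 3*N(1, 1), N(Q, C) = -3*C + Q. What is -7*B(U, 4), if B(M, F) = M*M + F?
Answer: -595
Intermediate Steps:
N(Q, C) = Q - 3*C
D(S, q) = -6 (D(S, q) = 3*(1 - 3*1) = 3*(1 - 3) = 3*(-2) = -6)
U = -9 (U = -9 + (0*(-5 - 1*5))*(-6 - 5) = -9 + (0*(-5 - 5))*(-11) = -9 + (0*(-10))*(-11) = -9 + 0*(-11) = -9 + 0 = -9)
B(M, F) = F + M² (B(M, F) = M² + F = F + M²)
-7*B(U, 4) = -7*(4 + (-9)²) = -7*(4 + 81) = -7*85 = -595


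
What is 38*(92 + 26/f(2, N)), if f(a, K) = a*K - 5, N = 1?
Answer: 9500/3 ≈ 3166.7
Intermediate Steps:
f(a, K) = -5 + K*a (f(a, K) = K*a - 5 = -5 + K*a)
38*(92 + 26/f(2, N)) = 38*(92 + 26/(-5 + 1*2)) = 38*(92 + 26/(-5 + 2)) = 38*(92 + 26/(-3)) = 38*(92 + 26*(-⅓)) = 38*(92 - 26/3) = 38*(250/3) = 9500/3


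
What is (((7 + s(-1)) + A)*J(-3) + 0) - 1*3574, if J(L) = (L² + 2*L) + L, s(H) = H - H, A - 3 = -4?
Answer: -3574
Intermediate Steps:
A = -1 (A = 3 - 4 = -1)
s(H) = 0
J(L) = L² + 3*L
(((7 + s(-1)) + A)*J(-3) + 0) - 1*3574 = (((7 + 0) - 1)*(-3*(3 - 3)) + 0) - 1*3574 = ((7 - 1)*(-3*0) + 0) - 3574 = (6*0 + 0) - 3574 = (0 + 0) - 3574 = 0 - 3574 = -3574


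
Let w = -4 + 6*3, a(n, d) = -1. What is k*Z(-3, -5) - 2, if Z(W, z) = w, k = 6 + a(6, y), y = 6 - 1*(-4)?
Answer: 68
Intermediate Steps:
y = 10 (y = 6 + 4 = 10)
k = 5 (k = 6 - 1 = 5)
w = 14 (w = -4 + 18 = 14)
Z(W, z) = 14
k*Z(-3, -5) - 2 = 5*14 - 2 = 70 - 2 = 68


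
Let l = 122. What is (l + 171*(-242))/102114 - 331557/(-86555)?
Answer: 15142676099/4419238635 ≈ 3.4265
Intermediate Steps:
(l + 171*(-242))/102114 - 331557/(-86555) = (122 + 171*(-242))/102114 - 331557/(-86555) = (122 - 41382)*(1/102114) - 331557*(-1/86555) = -41260*1/102114 + 331557/86555 = -20630/51057 + 331557/86555 = 15142676099/4419238635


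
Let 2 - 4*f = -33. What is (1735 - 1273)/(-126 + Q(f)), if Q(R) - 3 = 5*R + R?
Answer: -308/47 ≈ -6.5532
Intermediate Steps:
f = 35/4 (f = ½ - ¼*(-33) = ½ + 33/4 = 35/4 ≈ 8.7500)
Q(R) = 3 + 6*R (Q(R) = 3 + (5*R + R) = 3 + 6*R)
(1735 - 1273)/(-126 + Q(f)) = (1735 - 1273)/(-126 + (3 + 6*(35/4))) = 462/(-126 + (3 + 105/2)) = 462/(-126 + 111/2) = 462/(-141/2) = 462*(-2/141) = -308/47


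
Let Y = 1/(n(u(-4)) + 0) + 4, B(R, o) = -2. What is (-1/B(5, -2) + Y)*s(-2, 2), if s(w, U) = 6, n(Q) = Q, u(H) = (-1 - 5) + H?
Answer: 132/5 ≈ 26.400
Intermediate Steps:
u(H) = -6 + H
Y = 39/10 (Y = 1/((-6 - 4) + 0) + 4 = 1/(-10 + 0) + 4 = 1/(-10) + 4 = -⅒ + 4 = 39/10 ≈ 3.9000)
(-1/B(5, -2) + Y)*s(-2, 2) = (-1/(-2) + 39/10)*6 = (-1*(-½) + 39/10)*6 = (½ + 39/10)*6 = (22/5)*6 = 132/5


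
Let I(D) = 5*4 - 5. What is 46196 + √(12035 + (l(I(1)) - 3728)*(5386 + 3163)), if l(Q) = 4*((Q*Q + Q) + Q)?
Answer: 46196 + I*√23138657 ≈ 46196.0 + 4810.3*I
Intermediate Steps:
I(D) = 15 (I(D) = 20 - 5 = 15)
l(Q) = 4*Q² + 8*Q (l(Q) = 4*((Q² + Q) + Q) = 4*((Q + Q²) + Q) = 4*(Q² + 2*Q) = 4*Q² + 8*Q)
46196 + √(12035 + (l(I(1)) - 3728)*(5386 + 3163)) = 46196 + √(12035 + (4*15*(2 + 15) - 3728)*(5386 + 3163)) = 46196 + √(12035 + (4*15*17 - 3728)*8549) = 46196 + √(12035 + (1020 - 3728)*8549) = 46196 + √(12035 - 2708*8549) = 46196 + √(12035 - 23150692) = 46196 + √(-23138657) = 46196 + I*√23138657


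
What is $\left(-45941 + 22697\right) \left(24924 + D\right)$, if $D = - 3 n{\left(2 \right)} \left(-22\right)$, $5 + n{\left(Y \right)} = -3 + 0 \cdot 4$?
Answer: $-567060624$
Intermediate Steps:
$n{\left(Y \right)} = -8$ ($n{\left(Y \right)} = -5 + \left(-3 + 0 \cdot 4\right) = -5 + \left(-3 + 0\right) = -5 - 3 = -8$)
$D = -528$ ($D = \left(-3\right) \left(-8\right) \left(-22\right) = 24 \left(-22\right) = -528$)
$\left(-45941 + 22697\right) \left(24924 + D\right) = \left(-45941 + 22697\right) \left(24924 - 528\right) = \left(-23244\right) 24396 = -567060624$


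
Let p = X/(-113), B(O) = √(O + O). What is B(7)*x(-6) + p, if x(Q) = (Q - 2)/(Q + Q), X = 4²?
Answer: -16/113 + 2*√14/3 ≈ 2.3528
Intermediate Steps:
X = 16
x(Q) = (-2 + Q)/(2*Q) (x(Q) = (-2 + Q)/((2*Q)) = (-2 + Q)*(1/(2*Q)) = (-2 + Q)/(2*Q))
B(O) = √2*√O (B(O) = √(2*O) = √2*√O)
p = -16/113 (p = 16/(-113) = 16*(-1/113) = -16/113 ≈ -0.14159)
B(7)*x(-6) + p = (√2*√7)*((½)*(-2 - 6)/(-6)) - 16/113 = √14*((½)*(-⅙)*(-8)) - 16/113 = √14*(⅔) - 16/113 = 2*√14/3 - 16/113 = -16/113 + 2*√14/3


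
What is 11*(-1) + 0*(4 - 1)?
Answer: -11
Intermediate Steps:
11*(-1) + 0*(4 - 1) = -11 + 0*3 = -11 + 0 = -11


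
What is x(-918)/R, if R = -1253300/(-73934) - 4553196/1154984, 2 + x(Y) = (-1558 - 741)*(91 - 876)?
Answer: 19263638995449366/138863181767 ≈ 1.3872e+5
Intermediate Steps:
x(Y) = 1804713 (x(Y) = -2 + (-1558 - 741)*(91 - 876) = -2 - 2299*(-785) = -2 + 1804715 = 1804713)
R = 138863181767/10674073382 (R = -1253300*(-1/73934) - 4553196*1/1154984 = 626650/36967 - 1138299/288746 = 138863181767/10674073382 ≈ 13.009)
x(-918)/R = 1804713/(138863181767/10674073382) = 1804713*(10674073382/138863181767) = 19263638995449366/138863181767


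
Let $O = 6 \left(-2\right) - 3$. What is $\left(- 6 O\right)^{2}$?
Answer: $8100$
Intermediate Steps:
$O = -15$ ($O = -12 - 3 = -15$)
$\left(- 6 O\right)^{2} = \left(\left(-6\right) \left(-15\right)\right)^{2} = 90^{2} = 8100$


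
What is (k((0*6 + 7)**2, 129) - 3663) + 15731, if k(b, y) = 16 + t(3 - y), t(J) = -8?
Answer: 12076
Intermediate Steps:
k(b, y) = 8 (k(b, y) = 16 - 8 = 8)
(k((0*6 + 7)**2, 129) - 3663) + 15731 = (8 - 3663) + 15731 = -3655 + 15731 = 12076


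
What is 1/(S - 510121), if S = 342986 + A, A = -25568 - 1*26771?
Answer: -1/219474 ≈ -4.5564e-6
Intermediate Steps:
A = -52339 (A = -25568 - 26771 = -52339)
S = 290647 (S = 342986 - 52339 = 290647)
1/(S - 510121) = 1/(290647 - 510121) = 1/(-219474) = -1/219474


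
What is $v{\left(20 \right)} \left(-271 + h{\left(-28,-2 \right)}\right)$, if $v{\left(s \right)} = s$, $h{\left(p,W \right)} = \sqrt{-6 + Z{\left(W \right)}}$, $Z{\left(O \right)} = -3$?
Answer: $-5420 + 60 i \approx -5420.0 + 60.0 i$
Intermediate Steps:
$h{\left(p,W \right)} = 3 i$ ($h{\left(p,W \right)} = \sqrt{-6 - 3} = \sqrt{-9} = 3 i$)
$v{\left(20 \right)} \left(-271 + h{\left(-28,-2 \right)}\right) = 20 \left(-271 + 3 i\right) = -5420 + 60 i$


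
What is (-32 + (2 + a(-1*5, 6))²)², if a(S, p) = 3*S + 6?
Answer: 289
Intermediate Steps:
a(S, p) = 6 + 3*S
(-32 + (2 + a(-1*5, 6))²)² = (-32 + (2 + (6 + 3*(-1*5)))²)² = (-32 + (2 + (6 + 3*(-5)))²)² = (-32 + (2 + (6 - 15))²)² = (-32 + (2 - 9)²)² = (-32 + (-7)²)² = (-32 + 49)² = 17² = 289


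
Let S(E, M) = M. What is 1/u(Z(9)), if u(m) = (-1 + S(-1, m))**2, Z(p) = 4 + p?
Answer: 1/144 ≈ 0.0069444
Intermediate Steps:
u(m) = (-1 + m)**2
1/u(Z(9)) = 1/((-1 + (4 + 9))**2) = 1/((-1 + 13)**2) = 1/(12**2) = 1/144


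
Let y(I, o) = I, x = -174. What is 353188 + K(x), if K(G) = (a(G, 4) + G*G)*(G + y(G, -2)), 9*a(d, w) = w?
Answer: -30549044/3 ≈ -1.0183e+7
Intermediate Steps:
a(d, w) = w/9
K(G) = 2*G*(4/9 + G**2) (K(G) = ((1/9)*4 + G*G)*(G + G) = (4/9 + G**2)*(2*G) = 2*G*(4/9 + G**2))
353188 + K(x) = 353188 + 2*(-174)*(4/9 + (-174)**2) = 353188 + 2*(-174)*(4/9 + 30276) = 353188 + 2*(-174)*(272488/9) = 353188 - 31608608/3 = -30549044/3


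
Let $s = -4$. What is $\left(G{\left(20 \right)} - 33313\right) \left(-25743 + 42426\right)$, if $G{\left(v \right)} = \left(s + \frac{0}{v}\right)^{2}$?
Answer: $-555493851$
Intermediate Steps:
$G{\left(v \right)} = 16$ ($G{\left(v \right)} = \left(-4 + \frac{0}{v}\right)^{2} = \left(-4 + 0\right)^{2} = \left(-4\right)^{2} = 16$)
$\left(G{\left(20 \right)} - 33313\right) \left(-25743 + 42426\right) = \left(16 - 33313\right) \left(-25743 + 42426\right) = \left(-33297\right) 16683 = -555493851$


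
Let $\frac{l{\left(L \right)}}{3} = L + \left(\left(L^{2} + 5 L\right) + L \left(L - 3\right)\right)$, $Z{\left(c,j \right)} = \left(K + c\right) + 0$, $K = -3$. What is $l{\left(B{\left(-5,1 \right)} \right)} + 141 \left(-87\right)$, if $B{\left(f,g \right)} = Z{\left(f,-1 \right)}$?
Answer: $-11955$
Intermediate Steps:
$Z{\left(c,j \right)} = -3 + c$ ($Z{\left(c,j \right)} = \left(-3 + c\right) + 0 = -3 + c$)
$B{\left(f,g \right)} = -3 + f$
$l{\left(L \right)} = 3 L^{2} + 18 L + 3 L \left(-3 + L\right)$ ($l{\left(L \right)} = 3 \left(L + \left(\left(L^{2} + 5 L\right) + L \left(L - 3\right)\right)\right) = 3 \left(L + \left(\left(L^{2} + 5 L\right) + L \left(-3 + L\right)\right)\right) = 3 \left(L + \left(L^{2} + 5 L + L \left(-3 + L\right)\right)\right) = 3 \left(L^{2} + 6 L + L \left(-3 + L\right)\right) = 3 L^{2} + 18 L + 3 L \left(-3 + L\right)$)
$l{\left(B{\left(-5,1 \right)} \right)} + 141 \left(-87\right) = 3 \left(-3 - 5\right) \left(3 + 2 \left(-3 - 5\right)\right) + 141 \left(-87\right) = 3 \left(-8\right) \left(3 + 2 \left(-8\right)\right) - 12267 = 3 \left(-8\right) \left(3 - 16\right) - 12267 = 3 \left(-8\right) \left(-13\right) - 12267 = 312 - 12267 = -11955$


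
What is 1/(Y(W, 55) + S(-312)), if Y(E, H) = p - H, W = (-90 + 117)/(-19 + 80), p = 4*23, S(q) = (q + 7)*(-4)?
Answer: 1/1257 ≈ 0.00079555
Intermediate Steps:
S(q) = -28 - 4*q (S(q) = (7 + q)*(-4) = -28 - 4*q)
p = 92
W = 27/61 ≈ 0.44262
Y(E, H) = 92 - H
1/(Y(W, 55) + S(-312)) = 1/((92 - 1*55) + (-28 - 4*(-312))) = 1/((92 - 55) + (-28 + 1248)) = 1/(37 + 1220) = 1/1257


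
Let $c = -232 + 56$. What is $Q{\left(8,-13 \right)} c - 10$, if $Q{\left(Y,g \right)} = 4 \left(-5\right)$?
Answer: $3510$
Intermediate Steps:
$Q{\left(Y,g \right)} = -20$
$c = -176$
$Q{\left(8,-13 \right)} c - 10 = \left(-20\right) \left(-176\right) - 10 = 3520 - 10 = 3510$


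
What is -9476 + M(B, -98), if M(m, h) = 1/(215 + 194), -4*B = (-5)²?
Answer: -3875683/409 ≈ -9476.0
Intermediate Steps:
B = -25/4 (B = -¼*(-5)² = -¼*25 = -25/4 ≈ -6.2500)
M(m, h) = 1/409
-9476 + M(B, -98) = -9476 + 1/409 = -3875683/409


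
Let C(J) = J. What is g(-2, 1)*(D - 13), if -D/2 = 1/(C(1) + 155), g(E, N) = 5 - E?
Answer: -7105/78 ≈ -91.090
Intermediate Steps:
D = -1/78 (D = -2/(1 + 155) = -2/156 = -2*1/156 = -1/78 ≈ -0.012821)
g(-2, 1)*(D - 13) = (5 - 1*(-2))*(-1/78 - 13) = (5 + 2)*(-1015/78) = 7*(-1015/78) = -7105/78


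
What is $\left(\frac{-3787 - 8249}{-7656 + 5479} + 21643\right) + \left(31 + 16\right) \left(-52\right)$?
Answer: $\frac{41808259}{2177} \approx 19205.0$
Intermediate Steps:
$\left(\frac{-3787 - 8249}{-7656 + 5479} + 21643\right) + \left(31 + 16\right) \left(-52\right) = \left(- \frac{12036}{-2177} + 21643\right) + 47 \left(-52\right) = \left(\left(-12036\right) \left(- \frac{1}{2177}\right) + 21643\right) - 2444 = \left(\frac{12036}{2177} + 21643\right) - 2444 = \frac{47128847}{2177} - 2444 = \frac{41808259}{2177}$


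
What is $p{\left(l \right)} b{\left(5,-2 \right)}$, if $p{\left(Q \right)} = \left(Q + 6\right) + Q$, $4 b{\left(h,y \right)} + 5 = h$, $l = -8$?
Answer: $0$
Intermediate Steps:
$b{\left(h,y \right)} = - \frac{5}{4} + \frac{h}{4}$
$p{\left(Q \right)} = 6 + 2 Q$ ($p{\left(Q \right)} = \left(6 + Q\right) + Q = 6 + 2 Q$)
$p{\left(l \right)} b{\left(5,-2 \right)} = \left(6 + 2 \left(-8\right)\right) \left(- \frac{5}{4} + \frac{1}{4} \cdot 5\right) = \left(6 - 16\right) \left(- \frac{5}{4} + \frac{5}{4}\right) = \left(-10\right) 0 = 0$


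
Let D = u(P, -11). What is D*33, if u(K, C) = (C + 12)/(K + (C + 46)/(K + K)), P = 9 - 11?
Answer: -132/43 ≈ -3.0698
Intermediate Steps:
P = -2
u(K, C) = (12 + C)/(K + (46 + C)/(2*K)) (u(K, C) = (12 + C)/(K + (46 + C)/((2*K))) = (12 + C)/(K + (46 + C)*(1/(2*K))) = (12 + C)/(K + (46 + C)/(2*K)))
D = -4/43 (D = 2*(-2)*(12 - 11)/(46 - 11 + 2*(-2)²) = 2*(-2)*1/(46 - 11 + 2*4) = 2*(-2)*1/(46 - 11 + 8) = 2*(-2)*1/43 = 2*(-2)*(1/43)*1 = -4/43 ≈ -0.093023)
D*33 = -4/43*33 = -132/43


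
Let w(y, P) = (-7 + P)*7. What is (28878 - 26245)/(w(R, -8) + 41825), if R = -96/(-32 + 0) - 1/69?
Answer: 2633/41720 ≈ 0.063111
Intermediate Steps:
R = 206/69 (R = -96/(-32) - 1*1/69 = -96*(-1/32) - 1/69 = 3 - 1/69 = 206/69 ≈ 2.9855)
w(y, P) = -49 + 7*P
(28878 - 26245)/(w(R, -8) + 41825) = (28878 - 26245)/((-49 + 7*(-8)) + 41825) = 2633/((-49 - 56) + 41825) = 2633/(-105 + 41825) = 2633/41720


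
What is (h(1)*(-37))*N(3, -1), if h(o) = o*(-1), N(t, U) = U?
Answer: -37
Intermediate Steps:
h(o) = -o
(h(1)*(-37))*N(3, -1) = (-1*1*(-37))*(-1) = -1*(-37)*(-1) = 37*(-1) = -37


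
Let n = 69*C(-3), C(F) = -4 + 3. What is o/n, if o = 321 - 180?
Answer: -47/23 ≈ -2.0435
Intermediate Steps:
C(F) = -1
n = -69 (n = 69*(-1) = -69)
o = 141
o/n = 141/(-69) = 141*(-1/69) = -47/23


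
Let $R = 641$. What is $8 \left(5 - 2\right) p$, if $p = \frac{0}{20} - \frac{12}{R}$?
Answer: $- \frac{288}{641} \approx -0.4493$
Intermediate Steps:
$p = - \frac{12}{641}$ ($p = \frac{0}{20} - \frac{12}{641} = 0 \cdot \frac{1}{20} - \frac{12}{641} = 0 - \frac{12}{641} = - \frac{12}{641} \approx -0.018721$)
$8 \left(5 - 2\right) p = 8 \left(5 - 2\right) \left(- \frac{12}{641}\right) = 8 \cdot 3 \left(- \frac{12}{641}\right) = 24 \left(- \frac{12}{641}\right) = - \frac{288}{641}$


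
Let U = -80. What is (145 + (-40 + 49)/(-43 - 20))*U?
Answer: -81120/7 ≈ -11589.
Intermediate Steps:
(145 + (-40 + 49)/(-43 - 20))*U = (145 + (-40 + 49)/(-43 - 20))*(-80) = (145 + 9/(-63))*(-80) = (145 + 9*(-1/63))*(-80) = (145 - ⅐)*(-80) = (1014/7)*(-80) = -81120/7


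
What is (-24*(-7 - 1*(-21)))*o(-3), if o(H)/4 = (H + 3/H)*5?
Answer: 26880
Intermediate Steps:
o(H) = 20*H + 60/H (o(H) = 4*((H + 3/H)*5) = 4*(5*H + 15/H) = 20*H + 60/H)
(-24*(-7 - 1*(-21)))*o(-3) = (-24*(-7 - 1*(-21)))*(20*(-3) + 60/(-3)) = (-24*(-7 + 21))*(-60 + 60*(-⅓)) = (-24*14)*(-60 - 20) = -336*(-80) = 26880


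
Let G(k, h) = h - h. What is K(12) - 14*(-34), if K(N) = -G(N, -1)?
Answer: 476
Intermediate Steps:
G(k, h) = 0
K(N) = 0 (K(N) = -1*0 = 0)
K(12) - 14*(-34) = 0 - 14*(-34) = 0 + 476 = 476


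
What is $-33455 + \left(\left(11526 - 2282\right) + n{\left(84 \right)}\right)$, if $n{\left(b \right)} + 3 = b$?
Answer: $-24130$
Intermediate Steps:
$n{\left(b \right)} = -3 + b$
$-33455 + \left(\left(11526 - 2282\right) + n{\left(84 \right)}\right) = -33455 + \left(\left(11526 - 2282\right) + \left(-3 + 84\right)\right) = -33455 + \left(\left(11526 - 2282\right) + 81\right) = -33455 + \left(9244 + 81\right) = -33455 + 9325 = -24130$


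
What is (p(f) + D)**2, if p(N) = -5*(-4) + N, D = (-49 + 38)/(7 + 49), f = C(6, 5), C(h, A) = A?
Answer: 1929321/3136 ≈ 615.22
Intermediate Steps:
f = 5
D = -11/56 ≈ -0.19643
p(N) = 20 + N
(p(f) + D)**2 = ((20 + 5) - 11/56)**2 = (25 - 11/56)**2 = (1389/56)**2 = 1929321/3136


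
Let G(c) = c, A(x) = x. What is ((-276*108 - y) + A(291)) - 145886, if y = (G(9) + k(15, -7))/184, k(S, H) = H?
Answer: -16137077/92 ≈ -1.7540e+5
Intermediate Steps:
y = 1/92 (y = (9 - 7)/184 = 2*(1/184) = 1/92 ≈ 0.010870)
((-276*108 - y) + A(291)) - 145886 = ((-276*108 - 1*1/92) + 291) - 145886 = ((-29808 - 1/92) + 291) - 145886 = (-2742337/92 + 291) - 145886 = -2715565/92 - 145886 = -16137077/92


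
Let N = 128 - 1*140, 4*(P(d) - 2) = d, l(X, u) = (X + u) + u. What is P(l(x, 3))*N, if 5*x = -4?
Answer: -198/5 ≈ -39.600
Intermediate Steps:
x = -4/5 (x = (1/5)*(-4) = -4/5 ≈ -0.80000)
l(X, u) = X + 2*u
P(d) = 2 + d/4
N = -12 (N = 128 - 140 = -12)
P(l(x, 3))*N = (2 + (-4/5 + 2*3)/4)*(-12) = (2 + (-4/5 + 6)/4)*(-12) = (2 + (1/4)*(26/5))*(-12) = (2 + 13/10)*(-12) = (33/10)*(-12) = -198/5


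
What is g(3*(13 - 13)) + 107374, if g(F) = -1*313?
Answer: 107061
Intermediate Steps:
g(F) = -313
g(3*(13 - 13)) + 107374 = -313 + 107374 = 107061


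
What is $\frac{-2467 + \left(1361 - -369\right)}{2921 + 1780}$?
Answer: $- \frac{737}{4701} \approx -0.15678$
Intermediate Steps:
$\frac{-2467 + \left(1361 - -369\right)}{2921 + 1780} = \frac{-2467 + \left(1361 + 369\right)}{4701} = \left(-2467 + 1730\right) \frac{1}{4701} = \left(-737\right) \frac{1}{4701} = - \frac{737}{4701}$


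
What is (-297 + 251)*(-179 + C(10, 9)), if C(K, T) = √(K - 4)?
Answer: 8234 - 46*√6 ≈ 8121.3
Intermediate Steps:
C(K, T) = √(-4 + K)
(-297 + 251)*(-179 + C(10, 9)) = (-297 + 251)*(-179 + √(-4 + 10)) = -46*(-179 + √6) = 8234 - 46*√6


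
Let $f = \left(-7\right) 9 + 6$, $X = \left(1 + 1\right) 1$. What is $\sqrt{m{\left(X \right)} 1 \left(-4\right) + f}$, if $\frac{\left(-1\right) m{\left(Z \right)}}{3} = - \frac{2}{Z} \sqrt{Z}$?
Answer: $\sqrt{-57 - 12 \sqrt{2}} \approx 8.6006 i$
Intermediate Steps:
$X = 2$ ($X = 2 \cdot 1 = 2$)
$m{\left(Z \right)} = \frac{6}{\sqrt{Z}}$ ($m{\left(Z \right)} = - 3 - \frac{2}{Z} \sqrt{Z} = - 3 \left(- \frac{2}{\sqrt{Z}}\right) = \frac{6}{\sqrt{Z}}$)
$f = -57$ ($f = -63 + 6 = -57$)
$\sqrt{m{\left(X \right)} 1 \left(-4\right) + f} = \sqrt{\frac{6}{\sqrt{2}} \cdot 1 \left(-4\right) - 57} = \sqrt{6 \frac{\sqrt{2}}{2} \cdot 1 \left(-4\right) - 57} = \sqrt{3 \sqrt{2} \cdot 1 \left(-4\right) - 57} = \sqrt{3 \sqrt{2} \left(-4\right) - 57} = \sqrt{- 12 \sqrt{2} - 57} = \sqrt{-57 - 12 \sqrt{2}}$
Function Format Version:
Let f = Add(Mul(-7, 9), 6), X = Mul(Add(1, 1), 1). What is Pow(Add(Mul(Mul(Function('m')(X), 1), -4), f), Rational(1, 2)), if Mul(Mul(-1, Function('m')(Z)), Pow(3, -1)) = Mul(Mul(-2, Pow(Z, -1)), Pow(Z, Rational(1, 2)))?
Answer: Pow(Add(-57, Mul(-12, Pow(2, Rational(1, 2)))), Rational(1, 2)) ≈ Mul(8.6006, I)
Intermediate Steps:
X = 2 (X = Mul(2, 1) = 2)
Function('m')(Z) = Mul(6, Pow(Z, Rational(-1, 2))) (Function('m')(Z) = Mul(-3, Mul(Mul(-2, Pow(Z, -1)), Pow(Z, Rational(1, 2)))) = Mul(-3, Mul(-2, Pow(Z, Rational(-1, 2)))) = Mul(6, Pow(Z, Rational(-1, 2))))
f = -57 (f = Add(-63, 6) = -57)
Pow(Add(Mul(Mul(Function('m')(X), 1), -4), f), Rational(1, 2)) = Pow(Add(Mul(Mul(Mul(6, Pow(2, Rational(-1, 2))), 1), -4), -57), Rational(1, 2)) = Pow(Add(Mul(Mul(Mul(6, Mul(Rational(1, 2), Pow(2, Rational(1, 2)))), 1), -4), -57), Rational(1, 2)) = Pow(Add(Mul(Mul(Mul(3, Pow(2, Rational(1, 2))), 1), -4), -57), Rational(1, 2)) = Pow(Add(Mul(Mul(3, Pow(2, Rational(1, 2))), -4), -57), Rational(1, 2)) = Pow(Add(Mul(-12, Pow(2, Rational(1, 2))), -57), Rational(1, 2)) = Pow(Add(-57, Mul(-12, Pow(2, Rational(1, 2)))), Rational(1, 2))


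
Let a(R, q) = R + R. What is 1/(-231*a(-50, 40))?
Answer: 1/23100 ≈ 4.3290e-5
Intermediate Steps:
a(R, q) = 2*R
1/(-231*a(-50, 40)) = 1/(-462*(-50)) = 1/(-231*(-100)) = 1/23100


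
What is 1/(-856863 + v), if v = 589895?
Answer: -1/266968 ≈ -3.7458e-6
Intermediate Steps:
1/(-856863 + v) = 1/(-856863 + 589895) = 1/(-266968) = -1/266968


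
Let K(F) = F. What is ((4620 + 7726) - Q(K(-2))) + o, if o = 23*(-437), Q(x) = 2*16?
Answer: 2263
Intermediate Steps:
Q(x) = 32
o = -10051
((4620 + 7726) - Q(K(-2))) + o = ((4620 + 7726) - 1*32) - 10051 = (12346 - 32) - 10051 = 12314 - 10051 = 2263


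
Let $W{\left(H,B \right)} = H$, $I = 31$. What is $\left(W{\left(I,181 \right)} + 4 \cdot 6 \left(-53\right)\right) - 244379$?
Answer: $-245620$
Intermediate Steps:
$\left(W{\left(I,181 \right)} + 4 \cdot 6 \left(-53\right)\right) - 244379 = \left(31 + 4 \cdot 6 \left(-53\right)\right) - 244379 = \left(31 + 24 \left(-53\right)\right) - 244379 = \left(31 - 1272\right) - 244379 = -1241 - 244379 = -245620$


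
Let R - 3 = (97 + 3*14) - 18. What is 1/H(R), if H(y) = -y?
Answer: -1/124 ≈ -0.0080645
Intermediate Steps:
R = 124 (R = 3 + ((97 + 3*14) - 18) = 3 + ((97 + 42) - 18) = 3 + (139 - 18) = 3 + 121 = 124)
1/H(R) = 1/(-1*124) = 1/(-124) = -1/124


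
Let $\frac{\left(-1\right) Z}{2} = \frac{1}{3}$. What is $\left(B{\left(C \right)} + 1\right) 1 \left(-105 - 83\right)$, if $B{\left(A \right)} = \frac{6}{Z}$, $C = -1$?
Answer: $1504$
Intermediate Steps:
$Z = - \frac{2}{3} \approx -0.66667$
$B{\left(A \right)} = -9$ ($B{\left(A \right)} = \frac{6}{- \frac{2}{3}} = 6 \left(- \frac{3}{2}\right) = -9$)
$\left(B{\left(C \right)} + 1\right) 1 \left(-105 - 83\right) = \left(-9 + 1\right) 1 \left(-105 - 83\right) = \left(-8\right) 1 \left(-188\right) = \left(-8\right) \left(-188\right) = 1504$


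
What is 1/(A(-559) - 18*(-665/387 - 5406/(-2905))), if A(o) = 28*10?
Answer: 124915/34655606 ≈ 0.0036045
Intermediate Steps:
A(o) = 280
1/(A(-559) - 18*(-665/387 - 5406/(-2905))) = 1/(280 - 18*(-665/387 - 5406/(-2905))) = 1/(280 - 18*(-665*1/387 - 5406*(-1/2905))) = 1/(280 - 18*(-665/387 + 5406/2905)) = 1/(280 - 18*160297/1124235) = 1/(280 - 320594/124915) = 1/(34655606/124915) = 124915/34655606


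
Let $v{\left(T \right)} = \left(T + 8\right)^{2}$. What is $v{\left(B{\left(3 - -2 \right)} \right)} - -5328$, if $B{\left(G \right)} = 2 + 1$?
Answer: $5449$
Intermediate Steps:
$B{\left(G \right)} = 3$
$v{\left(T \right)} = \left(8 + T\right)^{2}$
$v{\left(B{\left(3 - -2 \right)} \right)} - -5328 = \left(8 + 3\right)^{2} - -5328 = 11^{2} + 5328 = 121 + 5328 = 5449$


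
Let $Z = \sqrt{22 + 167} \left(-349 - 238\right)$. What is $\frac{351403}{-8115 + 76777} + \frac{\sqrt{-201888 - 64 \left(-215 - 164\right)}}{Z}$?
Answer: $\frac{351403}{68662} - \frac{4 i \sqrt{4758}}{5283} \approx 5.1179 - 0.052227 i$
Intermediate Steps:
$Z = - 1761 \sqrt{21}$ ($Z = \sqrt{189} \left(-587\right) = 3 \sqrt{21} \left(-587\right) = - 1761 \sqrt{21} \approx -8069.9$)
$\frac{351403}{-8115 + 76777} + \frac{\sqrt{-201888 - 64 \left(-215 - 164\right)}}{Z} = \frac{351403}{-8115 + 76777} + \frac{\sqrt{-201888 - 64 \left(-215 - 164\right)}}{\left(-1761\right) \sqrt{21}} = \frac{351403}{68662} + \sqrt{-201888 - -24256} \left(- \frac{\sqrt{21}}{36981}\right) = 351403 \cdot \frac{1}{68662} + \sqrt{-201888 + 24256} \left(- \frac{\sqrt{21}}{36981}\right) = \frac{351403}{68662} + \sqrt{-177632} \left(- \frac{\sqrt{21}}{36981}\right) = \frac{351403}{68662} + 4 i \sqrt{11102} \left(- \frac{\sqrt{21}}{36981}\right) = \frac{351403}{68662} - \frac{4 i \sqrt{4758}}{5283}$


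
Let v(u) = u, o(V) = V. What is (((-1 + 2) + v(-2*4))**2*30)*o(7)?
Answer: 10290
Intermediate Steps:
(((-1 + 2) + v(-2*4))**2*30)*o(7) = (((-1 + 2) - 2*4)**2*30)*7 = ((1 - 8)**2*30)*7 = ((-7)**2*30)*7 = (49*30)*7 = 1470*7 = 10290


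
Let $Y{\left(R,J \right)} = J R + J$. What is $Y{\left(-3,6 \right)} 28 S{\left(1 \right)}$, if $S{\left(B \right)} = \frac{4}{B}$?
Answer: $-1344$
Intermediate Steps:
$Y{\left(R,J \right)} = J + J R$
$Y{\left(-3,6 \right)} 28 S{\left(1 \right)} = 6 \left(1 - 3\right) 28 \cdot \frac{4}{1} = 6 \left(-2\right) 28 \cdot 4 \cdot 1 = \left(-12\right) 28 \cdot 4 = \left(-336\right) 4 = -1344$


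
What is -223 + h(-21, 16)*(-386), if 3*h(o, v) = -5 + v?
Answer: -4915/3 ≈ -1638.3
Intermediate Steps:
h(o, v) = -5/3 + v/3 (h(o, v) = (-5 + v)/3 = -5/3 + v/3)
-223 + h(-21, 16)*(-386) = -223 + (-5/3 + (⅓)*16)*(-386) = -223 + (-5/3 + 16/3)*(-386) = -223 + (11/3)*(-386) = -223 - 4246/3 = -4915/3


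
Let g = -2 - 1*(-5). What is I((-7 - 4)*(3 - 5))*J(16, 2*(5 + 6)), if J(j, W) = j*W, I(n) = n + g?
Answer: 8800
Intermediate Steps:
g = 3 (g = -2 + 5 = 3)
I(n) = 3 + n (I(n) = n + 3 = 3 + n)
J(j, W) = W*j
I((-7 - 4)*(3 - 5))*J(16, 2*(5 + 6)) = (3 + (-7 - 4)*(3 - 5))*((2*(5 + 6))*16) = (3 - 11*(-2))*((2*11)*16) = (3 + 22)*(22*16) = 25*352 = 8800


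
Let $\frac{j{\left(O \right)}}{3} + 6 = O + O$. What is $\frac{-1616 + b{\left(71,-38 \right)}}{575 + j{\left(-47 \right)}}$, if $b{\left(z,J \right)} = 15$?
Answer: $- \frac{1601}{275} \approx -5.8218$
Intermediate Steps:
$j{\left(O \right)} = -18 + 6 O$ ($j{\left(O \right)} = -18 + 3 \left(O + O\right) = -18 + 3 \cdot 2 O = -18 + 6 O$)
$\frac{-1616 + b{\left(71,-38 \right)}}{575 + j{\left(-47 \right)}} = \frac{-1616 + 15}{575 + \left(-18 + 6 \left(-47\right)\right)} = - \frac{1601}{575 - 300} = - \frac{1601}{275}$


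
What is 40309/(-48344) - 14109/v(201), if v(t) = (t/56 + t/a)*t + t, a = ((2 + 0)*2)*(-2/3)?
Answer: 506668975/3209896568 ≈ 0.15785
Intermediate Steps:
a = -8/3 (a = (2*2)*(-2*⅓) = 4*(-⅔) = -8/3 ≈ -2.6667)
v(t) = t - 5*t²/14 (v(t) = (t/56 + t/(-8/3))*t + t = (t*(1/56) + t*(-3/8))*t + t = (t/56 - 3*t/8)*t + t = (-5*t/14)*t + t = -5*t²/14 + t = t - 5*t²/14)
40309/(-48344) - 14109/v(201) = 40309/(-48344) - 14109*14/(201*(14 - 5*201)) = 40309*(-1/48344) - 14109*14/(201*(14 - 1005)) = -40309/48344 - 14109/((1/14)*201*(-991)) = -40309/48344 - 14109/(-199191/14) = -40309/48344 - 14109*(-14/199191) = -40309/48344 + 65842/66397 = 506668975/3209896568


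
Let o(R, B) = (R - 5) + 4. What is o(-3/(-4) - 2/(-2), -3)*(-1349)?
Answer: -4047/4 ≈ -1011.8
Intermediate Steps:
o(R, B) = -1 + R (o(R, B) = (-5 + R) + 4 = -1 + R)
o(-3/(-4) - 2/(-2), -3)*(-1349) = (-1 + (-3/(-4) - 2/(-2)))*(-1349) = (-1 + (-3*(-1/4) - 2*(-1/2)))*(-1349) = (-1 + (3/4 + 1))*(-1349) = (-1 + 7/4)*(-1349) = (3/4)*(-1349) = -4047/4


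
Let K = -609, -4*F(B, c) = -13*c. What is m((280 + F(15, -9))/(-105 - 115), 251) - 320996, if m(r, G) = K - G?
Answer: -321856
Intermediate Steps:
F(B, c) = 13*c/4 (F(B, c) = -(-13)*c/4 = 13*c/4)
m(r, G) = -609 - G
m((280 + F(15, -9))/(-105 - 115), 251) - 320996 = (-609 - 1*251) - 320996 = (-609 - 251) - 320996 = -860 - 320996 = -321856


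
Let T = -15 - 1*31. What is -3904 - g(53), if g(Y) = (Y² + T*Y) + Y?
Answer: -4328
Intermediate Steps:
T = -46 (T = -15 - 31 = -46)
g(Y) = Y² - 45*Y (g(Y) = (Y² - 46*Y) + Y = Y² - 45*Y)
-3904 - g(53) = -3904 - 53*(-45 + 53) = -3904 - 53*8 = -3904 - 1*424 = -3904 - 424 = -4328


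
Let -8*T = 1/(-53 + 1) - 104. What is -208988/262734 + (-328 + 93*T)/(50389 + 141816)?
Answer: -8306898319157/10503748001760 ≈ -0.79085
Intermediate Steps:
T = 5409/416 (T = -(1/(-53 + 1) - 104)/8 = -(1/(-52) - 104)/8 = -(-1/52 - 104)/8 = -1/8*(-5409/52) = 5409/416 ≈ 13.002)
-208988/262734 + (-328 + 93*T)/(50389 + 141816) = -208988/262734 + (-328 + 93*(5409/416))/(50389 + 141816) = -208988*1/262734 + (-328 + 503037/416)/192205 = -104494/131367 + (366589/416)*(1/192205) = -104494/131367 + 366589/79957280 = -8306898319157/10503748001760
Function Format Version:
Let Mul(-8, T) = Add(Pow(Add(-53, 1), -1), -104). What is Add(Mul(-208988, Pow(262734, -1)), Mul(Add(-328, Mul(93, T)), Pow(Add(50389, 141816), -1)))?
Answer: Rational(-8306898319157, 10503748001760) ≈ -0.79085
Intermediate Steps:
T = Rational(5409, 416) (T = Mul(Rational(-1, 8), Add(Pow(Add(-53, 1), -1), -104)) = Mul(Rational(-1, 8), Add(Pow(-52, -1), -104)) = Mul(Rational(-1, 8), Add(Rational(-1, 52), -104)) = Mul(Rational(-1, 8), Rational(-5409, 52)) = Rational(5409, 416) ≈ 13.002)
Add(Mul(-208988, Pow(262734, -1)), Mul(Add(-328, Mul(93, T)), Pow(Add(50389, 141816), -1))) = Add(Mul(-208988, Pow(262734, -1)), Mul(Add(-328, Mul(93, Rational(5409, 416))), Pow(Add(50389, 141816), -1))) = Add(Mul(-208988, Rational(1, 262734)), Mul(Add(-328, Rational(503037, 416)), Pow(192205, -1))) = Add(Rational(-104494, 131367), Mul(Rational(366589, 416), Rational(1, 192205))) = Add(Rational(-104494, 131367), Rational(366589, 79957280)) = Rational(-8306898319157, 10503748001760)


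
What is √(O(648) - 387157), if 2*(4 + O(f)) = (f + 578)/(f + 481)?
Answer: 2*I*√123372648031/1129 ≈ 622.22*I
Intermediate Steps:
O(f) = -4 + (578 + f)/(2*(481 + f)) (O(f) = -4 + ((f + 578)/(f + 481))/2 = -4 + ((578 + f)/(481 + f))/2 = -4 + (578 + f)/(2*(481 + f)))
√(O(648) - 387157) = √((-3270 - 7*648)/(2*(481 + 648)) - 387157) = √((½)*(-3270 - 4536)/1129 - 387157) = √((½)*(1/1129)*(-7806) - 387157) = √(-3903/1129 - 387157) = √(-437104156/1129) = 2*I*√123372648031/1129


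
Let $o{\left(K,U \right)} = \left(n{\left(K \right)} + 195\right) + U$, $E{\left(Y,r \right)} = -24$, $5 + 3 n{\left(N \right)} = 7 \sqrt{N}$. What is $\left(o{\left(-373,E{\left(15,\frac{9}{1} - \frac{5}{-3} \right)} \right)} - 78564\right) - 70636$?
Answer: $- \frac{447092}{3} + \frac{7 i \sqrt{373}}{3} \approx -1.4903 \cdot 10^{5} + 45.064 i$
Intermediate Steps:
$n{\left(N \right)} = - \frac{5}{3} + \frac{7 \sqrt{N}}{3}$
$o{\left(K,U \right)} = \frac{580}{3} + U + \frac{7 \sqrt{K}}{3}$ ($o{\left(K,U \right)} = \left(\left(- \frac{5}{3} + \frac{7 \sqrt{K}}{3}\right) + 195\right) + U = \left(\frac{580}{3} + \frac{7 \sqrt{K}}{3}\right) + U = \frac{580}{3} + U + \frac{7 \sqrt{K}}{3}$)
$\left(o{\left(-373,E{\left(15,\frac{9}{1} - \frac{5}{-3} \right)} \right)} - 78564\right) - 70636 = \left(\left(\frac{580}{3} - 24 + \frac{7 \sqrt{-373}}{3}\right) - 78564\right) - 70636 = \left(\left(\frac{580}{3} - 24 + \frac{7 i \sqrt{373}}{3}\right) - 78564\right) - 70636 = \left(\left(\frac{508}{3} + \frac{7 i \sqrt{373}}{3}\right) - 78564\right) - 70636 = \left(- \frac{235184}{3} + \frac{7 i \sqrt{373}}{3}\right) - 70636 = - \frac{447092}{3} + \frac{7 i \sqrt{373}}{3}$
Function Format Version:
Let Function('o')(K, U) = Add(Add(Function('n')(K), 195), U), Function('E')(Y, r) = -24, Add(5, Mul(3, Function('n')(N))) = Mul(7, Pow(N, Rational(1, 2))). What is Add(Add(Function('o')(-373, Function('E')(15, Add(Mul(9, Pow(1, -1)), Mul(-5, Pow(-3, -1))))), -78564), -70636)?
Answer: Add(Rational(-447092, 3), Mul(Rational(7, 3), I, Pow(373, Rational(1, 2)))) ≈ Add(-1.4903e+5, Mul(45.064, I))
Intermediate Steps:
Function('n')(N) = Add(Rational(-5, 3), Mul(Rational(7, 3), Pow(N, Rational(1, 2)))) (Function('n')(N) = Add(Rational(-5, 3), Mul(Rational(1, 3), Mul(7, Pow(N, Rational(1, 2))))) = Add(Rational(-5, 3), Mul(Rational(7, 3), Pow(N, Rational(1, 2)))))
Function('o')(K, U) = Add(Rational(580, 3), U, Mul(Rational(7, 3), Pow(K, Rational(1, 2)))) (Function('o')(K, U) = Add(Add(Add(Rational(-5, 3), Mul(Rational(7, 3), Pow(K, Rational(1, 2)))), 195), U) = Add(Add(Rational(580, 3), Mul(Rational(7, 3), Pow(K, Rational(1, 2)))), U) = Add(Rational(580, 3), U, Mul(Rational(7, 3), Pow(K, Rational(1, 2)))))
Add(Add(Function('o')(-373, Function('E')(15, Add(Mul(9, Pow(1, -1)), Mul(-5, Pow(-3, -1))))), -78564), -70636) = Add(Add(Add(Rational(580, 3), -24, Mul(Rational(7, 3), Pow(-373, Rational(1, 2)))), -78564), -70636) = Add(Add(Add(Rational(580, 3), -24, Mul(Rational(7, 3), Mul(I, Pow(373, Rational(1, 2))))), -78564), -70636) = Add(Add(Add(Rational(580, 3), -24, Mul(Rational(7, 3), I, Pow(373, Rational(1, 2)))), -78564), -70636) = Add(Add(Add(Rational(508, 3), Mul(Rational(7, 3), I, Pow(373, Rational(1, 2)))), -78564), -70636) = Add(Add(Rational(-235184, 3), Mul(Rational(7, 3), I, Pow(373, Rational(1, 2)))), -70636) = Add(Rational(-447092, 3), Mul(Rational(7, 3), I, Pow(373, Rational(1, 2))))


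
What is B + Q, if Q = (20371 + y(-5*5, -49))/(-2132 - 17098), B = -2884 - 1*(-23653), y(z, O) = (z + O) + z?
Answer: 199683799/9615 ≈ 20768.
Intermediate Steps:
y(z, O) = O + 2*z (y(z, O) = (O + z) + z = O + 2*z)
B = 20769 (B = -2884 + 23653 = 20769)
Q = -10136/9615 (Q = (20371 + (-49 + 2*(-5*5)))/(-2132 - 17098) = (20371 + (-49 + 2*(-25)))/(-19230) = (20371 + (-49 - 50))*(-1/19230) = (20371 - 99)*(-1/19230) = 20272*(-1/19230) = -10136/9615 ≈ -1.0542)
B + Q = 20769 - 10136/9615 = 199683799/9615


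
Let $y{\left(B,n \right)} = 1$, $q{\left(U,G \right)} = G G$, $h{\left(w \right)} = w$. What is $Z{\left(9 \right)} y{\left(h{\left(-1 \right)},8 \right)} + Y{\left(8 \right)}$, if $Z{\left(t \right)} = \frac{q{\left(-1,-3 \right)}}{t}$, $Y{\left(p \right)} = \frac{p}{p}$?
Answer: $2$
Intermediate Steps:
$q{\left(U,G \right)} = G^{2}$
$Y{\left(p \right)} = 1$
$Z{\left(t \right)} = \frac{9}{t}$ ($Z{\left(t \right)} = \frac{\left(-3\right)^{2}}{t} = \frac{9}{t}$)
$Z{\left(9 \right)} y{\left(h{\left(-1 \right)},8 \right)} + Y{\left(8 \right)} = \frac{9}{9} \cdot 1 + 1 = 9 \cdot \frac{1}{9} \cdot 1 + 1 = 1 \cdot 1 + 1 = 1 + 1 = 2$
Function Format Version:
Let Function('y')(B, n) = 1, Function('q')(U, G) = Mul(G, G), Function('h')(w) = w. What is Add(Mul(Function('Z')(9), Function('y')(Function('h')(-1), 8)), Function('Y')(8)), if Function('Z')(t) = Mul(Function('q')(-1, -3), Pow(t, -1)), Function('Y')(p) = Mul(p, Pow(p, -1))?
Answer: 2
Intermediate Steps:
Function('q')(U, G) = Pow(G, 2)
Function('Y')(p) = 1
Function('Z')(t) = Mul(9, Pow(t, -1)) (Function('Z')(t) = Mul(Pow(-3, 2), Pow(t, -1)) = Mul(9, Pow(t, -1)))
Add(Mul(Function('Z')(9), Function('y')(Function('h')(-1), 8)), Function('Y')(8)) = Add(Mul(Mul(9, Pow(9, -1)), 1), 1) = Add(Mul(Mul(9, Rational(1, 9)), 1), 1) = Add(Mul(1, 1), 1) = Add(1, 1) = 2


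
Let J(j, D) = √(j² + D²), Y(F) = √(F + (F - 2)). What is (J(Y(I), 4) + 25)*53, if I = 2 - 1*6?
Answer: 1325 + 53*√6 ≈ 1454.8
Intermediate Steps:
I = -4 (I = 2 - 6 = -4)
Y(F) = √(-2 + 2*F) (Y(F) = √(F + (-2 + F)) = √(-2 + 2*F))
J(j, D) = √(D² + j²)
(J(Y(I), 4) + 25)*53 = (√(4² + (√(-2 + 2*(-4)))²) + 25)*53 = (√(16 + (√(-2 - 8))²) + 25)*53 = (√(16 + (√(-10))²) + 25)*53 = (√(16 + (I*√10)²) + 25)*53 = (√(16 - 10) + 25)*53 = (√6 + 25)*53 = (25 + √6)*53 = 1325 + 53*√6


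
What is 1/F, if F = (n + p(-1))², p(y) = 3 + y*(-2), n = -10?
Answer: 1/25 ≈ 0.040000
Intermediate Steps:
p(y) = 3 - 2*y
F = 25 (F = (-10 + (3 - 2*(-1)))² = (-10 + (3 + 2))² = (-10 + 5)² = (-5)² = 25)
1/F = 1/25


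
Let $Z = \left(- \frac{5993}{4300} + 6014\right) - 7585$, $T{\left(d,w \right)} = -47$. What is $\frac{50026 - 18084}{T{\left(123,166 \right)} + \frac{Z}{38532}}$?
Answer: $- \frac{5292393319200}{7794078493} \approx -679.03$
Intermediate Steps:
$Z = - \frac{6761293}{4300}$ ($Z = \left(\left(-5993\right) \frac{1}{4300} + 6014\right) - 7585 = \left(- \frac{5993}{4300} + 6014\right) - 7585 = \frac{25854207}{4300} - 7585 = - \frac{6761293}{4300} \approx -1572.4$)
$\frac{50026 - 18084}{T{\left(123,166 \right)} + \frac{Z}{38532}} = \frac{50026 - 18084}{-47 - \frac{6761293}{4300 \cdot 38532}} = \frac{31942}{-47 - \frac{6761293}{165687600}} = \frac{31942}{- \frac{7794078493}{165687600}} = 31942 \left(- \frac{165687600}{7794078493}\right) = - \frac{5292393319200}{7794078493}$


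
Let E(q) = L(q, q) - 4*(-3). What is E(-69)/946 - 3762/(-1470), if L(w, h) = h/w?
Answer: 596327/231770 ≈ 2.5729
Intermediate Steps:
E(q) = 13 (E(q) = q/q - 4*(-3) = 1 + 12 = 13)
E(-69)/946 - 3762/(-1470) = 13/946 - 3762/(-1470) = 13*(1/946) - 3762*(-1/1470) = 13/946 + 627/245 = 596327/231770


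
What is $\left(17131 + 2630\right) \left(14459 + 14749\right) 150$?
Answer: $86576893200$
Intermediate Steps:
$\left(17131 + 2630\right) \left(14459 + 14749\right) 150 = 19761 \cdot 29208 \cdot 150 = 577179288 \cdot 150 = 86576893200$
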